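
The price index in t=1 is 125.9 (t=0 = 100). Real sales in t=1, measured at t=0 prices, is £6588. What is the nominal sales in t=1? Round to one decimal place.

8294.3

Nominal = Real × (Index/100) = 6588 × (125.9/100)
        = 6588 × 1.259 = 8294.2920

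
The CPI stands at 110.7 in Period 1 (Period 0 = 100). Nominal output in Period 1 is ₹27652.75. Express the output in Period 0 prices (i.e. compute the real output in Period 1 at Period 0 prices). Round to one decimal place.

24979.9

Real = Nominal ÷ (Index/100) = 27652.75 ÷ (110.7/100)
     = 27652.75 ÷ 1.107 = 24979.9006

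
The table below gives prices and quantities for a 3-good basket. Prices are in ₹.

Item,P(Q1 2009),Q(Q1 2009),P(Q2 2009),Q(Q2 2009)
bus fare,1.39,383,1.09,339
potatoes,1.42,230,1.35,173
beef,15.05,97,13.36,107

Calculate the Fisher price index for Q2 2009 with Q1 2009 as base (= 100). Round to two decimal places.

87.31

Laspeyres component (base-period weights):
ΣP(Q2 2009)Q(Q1 2009) = 1.09×383 + 1.35×230 + 13.36×97 = 417.47 + 310.5 + 1295.92 = 2023.89
ΣP(Q1 2009)Q(Q1 2009) = 1.39×383 + 1.42×230 + 15.05×97 = 532.37 + 326.6 + 1459.85 = 2318.82
L = 2023.89 / 2318.82 × 100 = 87.2810
Paasche component (current-period weights):
ΣP(Q2 2009)Q(Q2 2009) = 1.09×339 + 1.35×173 + 13.36×107 = 369.51 + 233.55 + 1429.52 = 2032.58
ΣP(Q1 2009)Q(Q2 2009) = 1.39×339 + 1.42×173 + 15.05×107 = 471.21 + 245.66 + 1610.35 = 2327.22
P = 2032.58 / 2327.22 × 100 = 87.3394
Fisher = √(L × P) = √(87.2810 × 87.3394) = 87.3102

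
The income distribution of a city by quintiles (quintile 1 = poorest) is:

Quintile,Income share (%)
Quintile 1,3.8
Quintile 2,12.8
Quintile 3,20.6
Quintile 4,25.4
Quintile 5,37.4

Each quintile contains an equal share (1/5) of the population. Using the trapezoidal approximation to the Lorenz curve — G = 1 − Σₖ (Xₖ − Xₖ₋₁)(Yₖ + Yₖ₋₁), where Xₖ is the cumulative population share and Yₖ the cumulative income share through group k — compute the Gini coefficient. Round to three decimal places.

0.319

Cumulative income shares Yₖ: 0.0380, 0.1660, 0.3720, 0.6260, 1.0000
Σ (Xₖ−Xₖ₋₁)(Yₖ+Yₖ₋₁) = (1/5)(0.0380+0.0000) + (1/5)(0.1660+0.0380) + (1/5)(0.3720+0.1660) + (1/5)(0.6260+0.3720) + (1/5)(1.0000+0.6260)
  = 0.0076 + 0.0408 + 0.1076 + 0.1996 + 0.3252 = 0.6808
G = 1 − 0.6808 = 0.3192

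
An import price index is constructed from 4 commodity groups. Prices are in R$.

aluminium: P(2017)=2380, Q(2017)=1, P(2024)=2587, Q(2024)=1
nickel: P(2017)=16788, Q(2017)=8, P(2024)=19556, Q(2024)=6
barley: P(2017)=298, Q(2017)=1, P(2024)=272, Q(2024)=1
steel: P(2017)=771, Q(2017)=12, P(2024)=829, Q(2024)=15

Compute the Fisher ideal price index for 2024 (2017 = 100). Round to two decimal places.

Laspeyres component (base-period weights):
ΣP(2024)Q(2017) = 2587×1 + 19556×8 + 272×1 + 829×12 = 2587 + 156448 + 272 + 9948 = 169255
ΣP(2017)Q(2017) = 2380×1 + 16788×8 + 298×1 + 771×12 = 2380 + 134304 + 298 + 9252 = 146234
L = 169255 / 146234 × 100 = 115.7426
Paasche component (current-period weights):
ΣP(2024)Q(2024) = 2587×1 + 19556×6 + 272×1 + 829×15 = 2587 + 117336 + 272 + 12435 = 132630
ΣP(2017)Q(2024) = 2380×1 + 16788×6 + 298×1 + 771×15 = 2380 + 100728 + 298 + 11565 = 114971
P = 132630 / 114971 × 100 = 115.3595
Fisher = √(L × P) = √(115.7426 × 115.3595) = 115.5509

115.55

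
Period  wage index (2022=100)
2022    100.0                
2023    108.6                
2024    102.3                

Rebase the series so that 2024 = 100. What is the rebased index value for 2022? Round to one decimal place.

Rebased(2022) = 100.0 / 102.3 × 100 = 97.7517

97.8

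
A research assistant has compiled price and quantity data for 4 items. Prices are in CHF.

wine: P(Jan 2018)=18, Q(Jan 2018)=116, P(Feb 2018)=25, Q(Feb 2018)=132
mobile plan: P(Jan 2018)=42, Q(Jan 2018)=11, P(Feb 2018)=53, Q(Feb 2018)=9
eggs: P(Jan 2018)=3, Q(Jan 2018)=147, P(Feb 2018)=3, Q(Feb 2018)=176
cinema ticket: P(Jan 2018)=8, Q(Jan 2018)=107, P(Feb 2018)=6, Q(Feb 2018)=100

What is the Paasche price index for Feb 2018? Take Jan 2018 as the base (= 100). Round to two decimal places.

Paasche price index uses current-period quantities as weights.
ΣP(Feb 2018)·Q(Feb 2018) = 25×132 + 53×9 + 3×176 + 6×100 = 3300 + 477 + 528 + 600 = 4905
ΣP(Jan 2018)·Q(Feb 2018) = 18×132 + 42×9 + 3×176 + 8×100 = 2376 + 378 + 528 + 800 = 4082
Index = 4905 / 4082 × 100 = 120.1617

120.16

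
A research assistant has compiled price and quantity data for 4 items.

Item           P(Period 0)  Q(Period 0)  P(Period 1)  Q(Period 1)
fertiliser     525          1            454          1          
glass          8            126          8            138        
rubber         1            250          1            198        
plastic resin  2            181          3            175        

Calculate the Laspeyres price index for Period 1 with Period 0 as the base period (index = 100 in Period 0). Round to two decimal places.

105.13

Laspeyres price index uses base-period quantities as weights.
ΣP(Period 1)·Q(Period 0) = 454×1 + 8×126 + 1×250 + 3×181 = 454 + 1008 + 250 + 543 = 2255
ΣP(Period 0)·Q(Period 0) = 525×1 + 8×126 + 1×250 + 2×181 = 525 + 1008 + 250 + 362 = 2145
Index = 2255 / 2145 × 100 = 105.1282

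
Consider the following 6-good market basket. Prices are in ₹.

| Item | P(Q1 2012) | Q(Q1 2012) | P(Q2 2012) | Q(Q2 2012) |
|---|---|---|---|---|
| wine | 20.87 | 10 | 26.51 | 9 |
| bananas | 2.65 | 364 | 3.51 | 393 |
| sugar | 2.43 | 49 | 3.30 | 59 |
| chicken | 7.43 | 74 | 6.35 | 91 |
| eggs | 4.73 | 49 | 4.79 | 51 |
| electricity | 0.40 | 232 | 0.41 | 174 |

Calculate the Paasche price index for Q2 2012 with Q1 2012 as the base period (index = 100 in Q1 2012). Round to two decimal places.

Paasche price index uses current-period quantities as weights.
ΣP(Q2 2012)·Q(Q2 2012) = 26.51×9 + 3.51×393 + 3.30×59 + 6.35×91 + 4.79×51 + 0.41×174 = 238.59 + 1379.43 + 194.7 + 577.85 + 244.29 + 71.34 = 2706.2
ΣP(Q1 2012)·Q(Q2 2012) = 20.87×9 + 2.65×393 + 2.43×59 + 7.43×91 + 4.73×51 + 0.40×174 = 187.83 + 1041.45 + 143.37 + 676.13 + 241.23 + 69.6 = 2359.61
Index = 2706.2 / 2359.61 × 100 = 114.6884

114.69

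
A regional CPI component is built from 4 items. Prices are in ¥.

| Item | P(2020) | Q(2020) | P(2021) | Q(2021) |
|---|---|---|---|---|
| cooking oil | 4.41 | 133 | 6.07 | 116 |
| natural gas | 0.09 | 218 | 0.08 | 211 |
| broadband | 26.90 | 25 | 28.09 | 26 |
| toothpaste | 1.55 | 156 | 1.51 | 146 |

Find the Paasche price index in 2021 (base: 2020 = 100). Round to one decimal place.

114.8

Paasche price index uses current-period quantities as weights.
ΣP(2021)·Q(2021) = 6.07×116 + 0.08×211 + 28.09×26 + 1.51×146 = 704.12 + 16.88 + 730.34 + 220.46 = 1671.8
ΣP(2020)·Q(2021) = 4.41×116 + 0.09×211 + 26.90×26 + 1.55×146 = 511.56 + 18.99 + 699.4 + 226.3 = 1456.25
Index = 1671.8 / 1456.25 × 100 = 114.8017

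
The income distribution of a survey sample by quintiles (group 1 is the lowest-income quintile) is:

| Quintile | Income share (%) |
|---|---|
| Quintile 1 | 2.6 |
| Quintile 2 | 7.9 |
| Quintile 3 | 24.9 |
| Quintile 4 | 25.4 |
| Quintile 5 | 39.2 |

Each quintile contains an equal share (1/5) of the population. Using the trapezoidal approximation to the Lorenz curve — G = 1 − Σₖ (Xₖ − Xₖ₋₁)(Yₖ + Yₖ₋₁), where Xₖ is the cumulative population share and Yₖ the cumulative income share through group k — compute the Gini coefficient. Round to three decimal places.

Cumulative income shares Yₖ: 0.0260, 0.1050, 0.3540, 0.6080, 1.0000
Σ (Xₖ−Xₖ₋₁)(Yₖ+Yₖ₋₁) = (1/5)(0.0260+0.0000) + (1/5)(0.1050+0.0260) + (1/5)(0.3540+0.1050) + (1/5)(0.6080+0.3540) + (1/5)(1.0000+0.6080)
  = 0.0052 + 0.0262 + 0.0918 + 0.1924 + 0.3216 = 0.6372
G = 1 − 0.6372 = 0.3628

0.363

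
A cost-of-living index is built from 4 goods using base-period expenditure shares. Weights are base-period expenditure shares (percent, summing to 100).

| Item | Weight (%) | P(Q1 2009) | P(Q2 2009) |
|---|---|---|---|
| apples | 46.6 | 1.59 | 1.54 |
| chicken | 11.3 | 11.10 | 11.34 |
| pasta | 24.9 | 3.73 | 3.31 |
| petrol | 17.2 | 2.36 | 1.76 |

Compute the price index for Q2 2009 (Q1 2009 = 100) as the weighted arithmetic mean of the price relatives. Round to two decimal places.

91.60

apples: 46.6 × (1.54/1.59) = 46.6 × 0.968553 = 45.1346
chicken: 11.3 × (11.34/11.10) = 11.3 × 1.021622 = 11.5443
pasta: 24.9 × (3.31/3.73) = 24.9 × 0.887399 = 22.0962
petrol: 17.2 × (1.76/2.36) = 17.2 × 0.745763 = 12.8271
Index = Σ wᵢ·(p₁ᵢ/p₀ᵢ) = 45.1346 + 11.5443 + 22.0962 + 12.8271 = 91.6023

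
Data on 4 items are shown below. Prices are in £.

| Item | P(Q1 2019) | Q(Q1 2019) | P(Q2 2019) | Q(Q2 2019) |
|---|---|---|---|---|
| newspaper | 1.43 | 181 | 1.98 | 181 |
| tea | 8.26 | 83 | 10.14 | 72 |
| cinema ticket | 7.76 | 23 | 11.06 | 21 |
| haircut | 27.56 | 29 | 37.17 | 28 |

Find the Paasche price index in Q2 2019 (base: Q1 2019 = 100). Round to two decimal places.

132.06

Paasche price index uses current-period quantities as weights.
ΣP(Q2 2019)·Q(Q2 2019) = 1.98×181 + 10.14×72 + 11.06×21 + 37.17×28 = 358.38 + 730.08 + 232.26 + 1040.76 = 2361.48
ΣP(Q1 2019)·Q(Q2 2019) = 1.43×181 + 8.26×72 + 7.76×21 + 27.56×28 = 258.83 + 594.72 + 162.96 + 771.68 = 1788.19
Index = 2361.48 / 1788.19 × 100 = 132.0598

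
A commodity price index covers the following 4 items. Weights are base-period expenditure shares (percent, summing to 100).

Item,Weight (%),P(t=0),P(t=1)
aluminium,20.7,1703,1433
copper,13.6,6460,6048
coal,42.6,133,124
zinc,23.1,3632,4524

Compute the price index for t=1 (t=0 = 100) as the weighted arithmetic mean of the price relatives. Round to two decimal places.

aluminium: 20.7 × (1433/1703) = 20.7 × 0.841456 = 17.4181
copper: 13.6 × (6048/6460) = 13.6 × 0.936223 = 12.7326
coal: 42.6 × (124/133) = 42.6 × 0.932331 = 39.7173
zinc: 23.1 × (4524/3632) = 23.1 × 1.245595 = 28.7732
Index = Σ wᵢ·(p₁ᵢ/p₀ᵢ) = 17.4181 + 12.7326 + 39.7173 + 28.7732 = 98.6413

98.64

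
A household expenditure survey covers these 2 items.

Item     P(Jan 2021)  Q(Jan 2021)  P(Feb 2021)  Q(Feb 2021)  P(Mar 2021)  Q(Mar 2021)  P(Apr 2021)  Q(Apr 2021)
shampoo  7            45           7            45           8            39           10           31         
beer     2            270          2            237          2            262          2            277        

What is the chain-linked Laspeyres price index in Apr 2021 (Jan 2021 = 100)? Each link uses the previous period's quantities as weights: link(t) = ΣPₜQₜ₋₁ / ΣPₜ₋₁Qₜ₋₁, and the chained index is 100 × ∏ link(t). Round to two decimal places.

115.57

Link Jan 2021→Feb 2021:
ΣP(Feb 2021)Q(Jan 2021) = 7×45 + 2×270 = 315 + 540 = 855
ΣP(Jan 2021)Q(Jan 2021) = 7×45 + 2×270 = 315 + 540 = 855
link = 855/855 = 1.000000
Link Feb 2021→Mar 2021:
ΣP(Mar 2021)Q(Feb 2021) = 8×45 + 2×237 = 360 + 474 = 834
ΣP(Feb 2021)Q(Feb 2021) = 7×45 + 2×237 = 315 + 474 = 789
link = 834/789 = 1.057034
Link Mar 2021→Apr 2021:
ΣP(Apr 2021)Q(Mar 2021) = 10×39 + 2×262 = 390 + 524 = 914
ΣP(Mar 2021)Q(Mar 2021) = 8×39 + 2×262 = 312 + 524 = 836
link = 914/836 = 1.093301
Chained index = 100 × 1.000000 × 1.057034 × 1.093301 = 115.5657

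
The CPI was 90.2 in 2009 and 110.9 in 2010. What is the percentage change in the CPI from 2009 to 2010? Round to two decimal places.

22.95%

Change = (110.9 − 90.2) / 90.2 × 100
       = 20.7 / 90.2 × 100 = 22.9490%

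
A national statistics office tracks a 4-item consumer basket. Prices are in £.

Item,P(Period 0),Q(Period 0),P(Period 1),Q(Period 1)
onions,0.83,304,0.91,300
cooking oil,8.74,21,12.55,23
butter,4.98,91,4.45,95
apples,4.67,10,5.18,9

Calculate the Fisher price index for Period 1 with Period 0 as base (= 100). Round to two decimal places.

106.68

Laspeyres component (base-period weights):
ΣP(Period 1)Q(Period 0) = 0.91×304 + 12.55×21 + 4.45×91 + 5.18×10 = 276.64 + 263.55 + 404.95 + 51.8 = 996.94
ΣP(Period 0)Q(Period 0) = 0.83×304 + 8.74×21 + 4.98×91 + 4.67×10 = 252.32 + 183.54 + 453.18 + 46.7 = 935.74
L = 996.94 / 935.74 × 100 = 106.5403
Paasche component (current-period weights):
ΣP(Period 1)Q(Period 1) = 0.91×300 + 12.55×23 + 4.45×95 + 5.18×9 = 273 + 288.65 + 422.75 + 46.62 = 1031.02
ΣP(Period 0)Q(Period 1) = 0.83×300 + 8.74×23 + 4.98×95 + 4.67×9 = 249 + 201.02 + 473.1 + 42.03 = 965.15
P = 1031.02 / 965.15 × 100 = 106.8248
Fisher = √(L × P) = √(106.5403 × 106.8248) = 106.6825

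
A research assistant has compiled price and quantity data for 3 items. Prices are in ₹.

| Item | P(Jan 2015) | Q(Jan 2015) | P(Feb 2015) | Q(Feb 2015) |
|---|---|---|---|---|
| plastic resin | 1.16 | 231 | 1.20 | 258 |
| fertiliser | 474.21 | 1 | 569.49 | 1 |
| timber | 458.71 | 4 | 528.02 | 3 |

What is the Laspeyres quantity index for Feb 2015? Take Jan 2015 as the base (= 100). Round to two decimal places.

Laspeyres quantity index uses base-period prices as weights.
ΣP(Jan 2015)·Q(Feb 2015) = 1.16×258 + 474.21×1 + 458.71×3 = 299.28 + 474.21 + 1376.13 = 2149.62
ΣP(Jan 2015)·Q(Jan 2015) = 1.16×231 + 474.21×1 + 458.71×4 = 267.96 + 474.21 + 1834.84 = 2577.01
Index = 2149.62 / 2577.01 × 100 = 83.4153

83.42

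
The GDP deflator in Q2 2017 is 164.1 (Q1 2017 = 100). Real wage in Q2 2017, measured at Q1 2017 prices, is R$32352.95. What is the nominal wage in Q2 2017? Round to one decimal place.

53091.2

Nominal = Real × (Index/100) = 32352.95 × (164.1/100)
        = 32352.95 × 1.641 = 53091.1910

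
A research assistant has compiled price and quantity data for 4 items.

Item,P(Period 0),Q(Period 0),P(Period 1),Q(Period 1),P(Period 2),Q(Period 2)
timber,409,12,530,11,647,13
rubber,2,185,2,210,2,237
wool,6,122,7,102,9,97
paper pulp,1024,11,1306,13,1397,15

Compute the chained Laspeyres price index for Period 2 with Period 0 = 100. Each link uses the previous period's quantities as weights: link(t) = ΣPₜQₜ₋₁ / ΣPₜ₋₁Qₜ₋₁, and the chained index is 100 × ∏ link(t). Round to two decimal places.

141.26

Link Period 0→Period 1:
ΣP(Period 1)Q(Period 0) = 530×12 + 2×185 + 7×122 + 1306×11 = 6360 + 370 + 854 + 14366 = 21950
ΣP(Period 0)Q(Period 0) = 409×12 + 2×185 + 6×122 + 1024×11 = 4908 + 370 + 732 + 11264 = 17274
link = 21950/17274 = 1.270696
Link Period 1→Period 2:
ΣP(Period 2)Q(Period 1) = 647×11 + 2×210 + 9×102 + 1397×13 = 7117 + 420 + 918 + 18161 = 26616
ΣP(Period 1)Q(Period 1) = 530×11 + 2×210 + 7×102 + 1306×13 = 5830 + 420 + 714 + 16978 = 23942
link = 26616/23942 = 1.111687
Chained index = 100 × 1.270696 × 1.111687 = 141.2616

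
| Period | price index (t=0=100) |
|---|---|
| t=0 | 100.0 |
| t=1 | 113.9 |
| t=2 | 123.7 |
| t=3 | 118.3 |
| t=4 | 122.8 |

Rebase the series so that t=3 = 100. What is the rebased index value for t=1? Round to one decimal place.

Rebased(t=1) = 113.9 / 118.3 × 100 = 96.2806

96.3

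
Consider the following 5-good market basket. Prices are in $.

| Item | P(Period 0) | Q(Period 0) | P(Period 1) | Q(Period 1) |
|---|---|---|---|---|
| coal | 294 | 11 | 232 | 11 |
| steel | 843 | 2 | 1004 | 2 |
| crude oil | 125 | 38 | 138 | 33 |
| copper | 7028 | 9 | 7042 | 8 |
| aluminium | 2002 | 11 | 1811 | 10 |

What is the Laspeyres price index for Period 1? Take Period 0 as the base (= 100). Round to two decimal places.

98.06

Laspeyres price index uses base-period quantities as weights.
ΣP(Period 1)·Q(Period 0) = 232×11 + 1004×2 + 138×38 + 7042×9 + 1811×11 = 2552 + 2008 + 5244 + 63378 + 19921 = 93103
ΣP(Period 0)·Q(Period 0) = 294×11 + 843×2 + 125×38 + 7028×9 + 2002×11 = 3234 + 1686 + 4750 + 63252 + 22022 = 94944
Index = 93103 / 94944 × 100 = 98.0610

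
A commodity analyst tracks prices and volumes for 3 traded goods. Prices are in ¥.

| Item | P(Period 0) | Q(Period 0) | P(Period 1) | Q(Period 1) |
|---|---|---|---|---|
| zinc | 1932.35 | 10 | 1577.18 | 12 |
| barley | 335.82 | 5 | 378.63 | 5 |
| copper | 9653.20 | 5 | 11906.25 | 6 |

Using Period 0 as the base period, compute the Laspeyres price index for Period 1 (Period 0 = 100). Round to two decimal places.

111.44

Laspeyres price index uses base-period quantities as weights.
ΣP(Period 1)·Q(Period 0) = 1577.18×10 + 378.63×5 + 11906.25×5 = 15771.8 + 1893.15 + 59531.25 = 77196.2
ΣP(Period 0)·Q(Period 0) = 1932.35×10 + 335.82×5 + 9653.20×5 = 19323.5 + 1679.1 + 48266 = 69268.6
Index = 77196.2 / 69268.6 × 100 = 111.4447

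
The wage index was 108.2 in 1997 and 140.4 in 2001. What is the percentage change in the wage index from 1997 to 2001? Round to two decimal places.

Change = (140.4 − 108.2) / 108.2 × 100
       = 32.2 / 108.2 × 100 = 29.7597%

29.76%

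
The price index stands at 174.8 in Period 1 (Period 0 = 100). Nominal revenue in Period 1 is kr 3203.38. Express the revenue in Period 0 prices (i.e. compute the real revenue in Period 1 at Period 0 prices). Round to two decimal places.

Real = Nominal ÷ (Index/100) = 3203.38 ÷ (174.8/100)
     = 3203.38 ÷ 1.748 = 1832.5973

1832.60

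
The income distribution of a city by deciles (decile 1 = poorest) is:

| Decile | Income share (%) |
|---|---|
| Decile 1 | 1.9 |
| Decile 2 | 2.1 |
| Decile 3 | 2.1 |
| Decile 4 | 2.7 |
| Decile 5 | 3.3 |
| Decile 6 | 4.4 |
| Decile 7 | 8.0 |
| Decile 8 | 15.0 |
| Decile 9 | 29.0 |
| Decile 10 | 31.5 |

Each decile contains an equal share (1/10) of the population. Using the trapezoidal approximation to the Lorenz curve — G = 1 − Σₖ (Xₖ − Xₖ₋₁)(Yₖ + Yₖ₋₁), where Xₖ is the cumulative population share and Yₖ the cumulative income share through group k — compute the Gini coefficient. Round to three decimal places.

Cumulative income shares Yₖ: 0.0190, 0.0400, 0.0610, 0.0880, 0.1210, 0.1650, 0.2450, 0.3950, 0.6850, 1.0000
Σ (Xₖ−Xₖ₋₁)(Yₖ+Yₖ₋₁) = (1/10)(0.0190+0.0000) + (1/10)(0.0400+0.0190) + (1/10)(0.0610+0.0400) + (1/10)(0.0880+0.0610) + (1/10)(0.1210+0.0880) + (1/10)(0.1650+0.1210) + (1/10)(0.2450+0.1650) + (1/10)(0.3950+0.2450) + (1/10)(0.6850+0.3950) + (1/10)(1.0000+0.6850)
  = 0.0019 + 0.0059 + 0.0101 + 0.0149 + 0.0209 + 0.0286 + 0.0410 + 0.0640 + 0.1080 + 0.1685 = 0.4638
G = 1 − 0.4638 = 0.5362

0.536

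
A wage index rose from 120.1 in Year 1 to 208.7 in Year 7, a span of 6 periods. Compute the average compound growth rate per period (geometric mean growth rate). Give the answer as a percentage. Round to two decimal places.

9.65%

Growth factor = (208.7/120.1)^(1/6) = (1.737719)^(1/6) = 1.096470
Growth rate = 1.096470 − 1 = 0.096470 = 9.6470%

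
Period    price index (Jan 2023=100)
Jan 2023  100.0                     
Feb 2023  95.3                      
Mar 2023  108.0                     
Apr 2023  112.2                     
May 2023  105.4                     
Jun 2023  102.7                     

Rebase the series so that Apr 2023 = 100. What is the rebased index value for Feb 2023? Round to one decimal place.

Rebased(Feb 2023) = 95.3 / 112.2 × 100 = 84.9376

84.9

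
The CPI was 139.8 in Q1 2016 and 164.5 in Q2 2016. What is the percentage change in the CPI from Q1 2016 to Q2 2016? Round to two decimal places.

Change = (164.5 − 139.8) / 139.8 × 100
       = 24.7 / 139.8 × 100 = 17.6681%

17.67%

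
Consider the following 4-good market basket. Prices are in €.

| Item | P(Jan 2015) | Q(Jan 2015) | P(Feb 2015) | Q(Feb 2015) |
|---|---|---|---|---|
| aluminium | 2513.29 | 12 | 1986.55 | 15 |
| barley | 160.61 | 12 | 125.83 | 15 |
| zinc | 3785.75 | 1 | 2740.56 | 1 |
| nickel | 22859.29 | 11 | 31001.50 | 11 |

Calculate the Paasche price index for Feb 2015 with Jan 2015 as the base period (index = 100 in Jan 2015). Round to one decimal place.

127.1

Paasche price index uses current-period quantities as weights.
ΣP(Feb 2015)·Q(Feb 2015) = 1986.55×15 + 125.83×15 + 2740.56×1 + 31001.50×11 = 29798.25 + 1887.45 + 2740.56 + 341016.5 = 375442.76
ΣP(Jan 2015)·Q(Feb 2015) = 2513.29×15 + 160.61×15 + 3785.75×1 + 22859.29×11 = 37699.35 + 2409.15 + 3785.75 + 251452.19 = 295346.44
Index = 375442.76 / 295346.44 × 100 = 127.1194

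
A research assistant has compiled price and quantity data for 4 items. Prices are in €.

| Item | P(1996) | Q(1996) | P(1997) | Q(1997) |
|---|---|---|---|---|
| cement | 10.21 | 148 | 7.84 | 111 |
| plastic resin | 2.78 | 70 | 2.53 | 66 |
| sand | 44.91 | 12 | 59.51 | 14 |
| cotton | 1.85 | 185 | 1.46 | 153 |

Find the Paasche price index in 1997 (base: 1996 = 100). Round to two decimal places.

93.95

Paasche price index uses current-period quantities as weights.
ΣP(1997)·Q(1997) = 7.84×111 + 2.53×66 + 59.51×14 + 1.46×153 = 870.24 + 166.98 + 833.14 + 223.38 = 2093.74
ΣP(1996)·Q(1997) = 10.21×111 + 2.78×66 + 44.91×14 + 1.85×153 = 1133.31 + 183.48 + 628.74 + 283.05 = 2228.58
Index = 2093.74 / 2228.58 × 100 = 93.9495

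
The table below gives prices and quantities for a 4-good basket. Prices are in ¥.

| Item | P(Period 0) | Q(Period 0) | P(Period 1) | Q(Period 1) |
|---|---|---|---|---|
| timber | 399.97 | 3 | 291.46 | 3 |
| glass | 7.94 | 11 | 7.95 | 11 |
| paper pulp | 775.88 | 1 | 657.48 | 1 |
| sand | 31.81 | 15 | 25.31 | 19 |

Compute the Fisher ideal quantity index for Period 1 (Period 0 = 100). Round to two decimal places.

105.04

Laspeyres component (base-period weights):
ΣP(Period 0)Q(Period 1) = 399.97×3 + 7.94×11 + 775.88×1 + 31.81×19 = 1199.91 + 87.34 + 775.88 + 604.39 = 2667.52
ΣP(Period 0)Q(Period 0) = 399.97×3 + 7.94×11 + 775.88×1 + 31.81×15 = 1199.91 + 87.34 + 775.88 + 477.15 = 2540.28
L = 2667.52 / 2540.28 × 100 = 105.0089
Paasche component (current-period weights):
ΣP(Period 1)Q(Period 1) = 291.46×3 + 7.95×11 + 657.48×1 + 25.31×19 = 874.38 + 87.45 + 657.48 + 480.89 = 2100.2
ΣP(Period 1)Q(Period 0) = 291.46×3 + 7.95×11 + 657.48×1 + 25.31×15 = 874.38 + 87.45 + 657.48 + 379.65 = 1998.96
P = 2100.2 / 1998.96 × 100 = 105.0646
Fisher = √(L × P) = √(105.0089 × 105.0646) = 105.0368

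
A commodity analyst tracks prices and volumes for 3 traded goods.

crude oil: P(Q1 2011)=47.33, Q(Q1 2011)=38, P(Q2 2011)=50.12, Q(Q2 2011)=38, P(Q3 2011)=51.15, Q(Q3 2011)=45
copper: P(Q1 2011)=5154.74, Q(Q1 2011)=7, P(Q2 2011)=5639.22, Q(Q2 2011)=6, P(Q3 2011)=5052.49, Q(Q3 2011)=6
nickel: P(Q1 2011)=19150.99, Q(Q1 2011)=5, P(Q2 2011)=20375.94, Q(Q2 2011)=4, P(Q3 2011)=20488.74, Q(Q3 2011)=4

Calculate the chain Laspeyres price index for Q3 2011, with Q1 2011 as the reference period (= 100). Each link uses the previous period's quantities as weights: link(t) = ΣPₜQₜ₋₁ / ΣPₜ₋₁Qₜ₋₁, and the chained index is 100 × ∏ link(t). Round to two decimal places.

104.43

Link Q1 2011→Q2 2011:
ΣP(Q2 2011)Q(Q1 2011) = 50.12×38 + 5639.22×7 + 20375.94×5 = 1904.56 + 39474.54 + 101879.7 = 143258.8
ΣP(Q1 2011)Q(Q1 2011) = 47.33×38 + 5154.74×7 + 19150.99×5 = 1798.54 + 36083.18 + 95754.95 = 133636.67
link = 143258.8/133636.67 = 1.072002
Link Q2 2011→Q3 2011:
ΣP(Q3 2011)Q(Q2 2011) = 51.15×38 + 5052.49×6 + 20488.74×4 = 1943.7 + 30314.94 + 81954.96 = 114213.6
ΣP(Q2 2011)Q(Q2 2011) = 50.12×38 + 5639.22×6 + 20375.94×4 = 1904.56 + 33835.32 + 81503.76 = 117243.64
link = 114213.6/117243.64 = 0.974156
Chained index = 100 × 1.072002 × 0.974156 = 104.4297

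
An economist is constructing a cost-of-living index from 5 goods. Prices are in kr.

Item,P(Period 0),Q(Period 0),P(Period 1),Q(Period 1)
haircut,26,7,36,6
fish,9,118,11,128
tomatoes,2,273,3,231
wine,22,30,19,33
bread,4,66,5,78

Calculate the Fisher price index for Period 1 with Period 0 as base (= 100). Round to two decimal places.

119.59

Laspeyres component (base-period weights):
ΣP(Period 1)Q(Period 0) = 36×7 + 11×118 + 3×273 + 19×30 + 5×66 = 252 + 1298 + 819 + 570 + 330 = 3269
ΣP(Period 0)Q(Period 0) = 26×7 + 9×118 + 2×273 + 22×30 + 4×66 = 182 + 1062 + 546 + 660 + 264 = 2714
L = 3269 / 2714 × 100 = 120.4495
Paasche component (current-period weights):
ΣP(Period 1)Q(Period 1) = 36×6 + 11×128 + 3×231 + 19×33 + 5×78 = 216 + 1408 + 693 + 627 + 390 = 3334
ΣP(Period 0)Q(Period 1) = 26×6 + 9×128 + 2×231 + 22×33 + 4×78 = 156 + 1152 + 462 + 726 + 312 = 2808
P = 3334 / 2808 × 100 = 118.7322
Fisher = √(L × P) = √(120.4495 × 118.7322) = 119.5878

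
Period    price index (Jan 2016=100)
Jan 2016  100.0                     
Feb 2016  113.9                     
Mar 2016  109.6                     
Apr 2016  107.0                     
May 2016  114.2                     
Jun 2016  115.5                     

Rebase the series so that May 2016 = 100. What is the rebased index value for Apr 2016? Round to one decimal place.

93.7

Rebased(Apr 2016) = 107.0 / 114.2 × 100 = 93.6953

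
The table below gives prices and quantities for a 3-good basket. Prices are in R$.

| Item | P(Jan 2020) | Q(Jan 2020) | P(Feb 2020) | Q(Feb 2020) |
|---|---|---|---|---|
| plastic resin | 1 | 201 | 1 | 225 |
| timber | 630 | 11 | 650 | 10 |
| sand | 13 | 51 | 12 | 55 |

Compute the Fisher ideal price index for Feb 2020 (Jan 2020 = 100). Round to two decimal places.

Laspeyres component (base-period weights):
ΣP(Feb 2020)Q(Jan 2020) = 1×201 + 650×11 + 12×51 = 201 + 7150 + 612 = 7963
ΣP(Jan 2020)Q(Jan 2020) = 1×201 + 630×11 + 13×51 = 201 + 6930 + 663 = 7794
L = 7963 / 7794 × 100 = 102.1683
Paasche component (current-period weights):
ΣP(Feb 2020)Q(Feb 2020) = 1×225 + 650×10 + 12×55 = 225 + 6500 + 660 = 7385
ΣP(Jan 2020)Q(Feb 2020) = 1×225 + 630×10 + 13×55 = 225 + 6300 + 715 = 7240
P = 7385 / 7240 × 100 = 102.0028
Fisher = √(L × P) = √(102.1683 × 102.0028) = 102.0855

102.09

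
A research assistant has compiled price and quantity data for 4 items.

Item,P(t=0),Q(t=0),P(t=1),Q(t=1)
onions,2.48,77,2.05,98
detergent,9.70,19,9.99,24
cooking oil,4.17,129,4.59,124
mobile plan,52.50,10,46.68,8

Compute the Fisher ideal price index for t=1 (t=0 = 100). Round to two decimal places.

97.85

Laspeyres component (base-period weights):
ΣP(t=1)Q(t=0) = 2.05×77 + 9.99×19 + 4.59×129 + 46.68×10 = 157.85 + 189.81 + 592.11 + 466.8 = 1406.57
ΣP(t=0)Q(t=0) = 2.48×77 + 9.70×19 + 4.17×129 + 52.50×10 = 190.96 + 184.3 + 537.93 + 525 = 1438.19
L = 1406.57 / 1438.19 × 100 = 97.8014
Paasche component (current-period weights):
ΣP(t=1)Q(t=1) = 2.05×98 + 9.99×24 + 4.59×124 + 46.68×8 = 200.9 + 239.76 + 569.16 + 373.44 = 1383.26
ΣP(t=0)Q(t=1) = 2.48×98 + 9.70×24 + 4.17×124 + 52.50×8 = 243.04 + 232.8 + 517.08 + 420 = 1412.92
P = 1383.26 / 1412.92 × 100 = 97.9008
Fisher = √(L × P) = √(97.8014 × 97.9008) = 97.8511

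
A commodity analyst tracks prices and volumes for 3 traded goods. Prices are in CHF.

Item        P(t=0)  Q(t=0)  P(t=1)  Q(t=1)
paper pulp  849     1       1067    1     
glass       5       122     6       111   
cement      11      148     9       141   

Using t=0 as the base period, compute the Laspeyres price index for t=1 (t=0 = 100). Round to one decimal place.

Laspeyres price index uses base-period quantities as weights.
ΣP(t=1)·Q(t=0) = 1067×1 + 6×122 + 9×148 = 1067 + 732 + 1332 = 3131
ΣP(t=0)·Q(t=0) = 849×1 + 5×122 + 11×148 = 849 + 610 + 1628 = 3087
Index = 3131 / 3087 × 100 = 101.4253

101.4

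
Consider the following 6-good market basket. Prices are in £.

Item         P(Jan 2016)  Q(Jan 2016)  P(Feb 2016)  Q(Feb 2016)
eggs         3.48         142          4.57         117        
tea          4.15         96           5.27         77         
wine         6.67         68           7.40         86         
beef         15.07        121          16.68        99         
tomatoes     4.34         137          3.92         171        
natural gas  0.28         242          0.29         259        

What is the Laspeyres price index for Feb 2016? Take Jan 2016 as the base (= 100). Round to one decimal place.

Laspeyres price index uses base-period quantities as weights.
ΣP(Feb 2016)·Q(Jan 2016) = 4.57×142 + 5.27×96 + 7.40×68 + 16.68×121 + 3.92×137 + 0.29×242 = 648.94 + 505.92 + 503.2 + 2018.28 + 537.04 + 70.18 = 4283.56
ΣP(Jan 2016)·Q(Jan 2016) = 3.48×142 + 4.15×96 + 6.67×68 + 15.07×121 + 4.34×137 + 0.28×242 = 494.16 + 398.4 + 453.56 + 1823.47 + 594.58 + 67.76 = 3831.93
Index = 4283.56 / 3831.93 × 100 = 111.7860

111.8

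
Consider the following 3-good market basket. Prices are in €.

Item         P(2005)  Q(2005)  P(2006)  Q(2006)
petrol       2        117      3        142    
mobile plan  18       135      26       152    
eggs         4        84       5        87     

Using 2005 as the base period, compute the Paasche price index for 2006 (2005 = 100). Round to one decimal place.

142.9

Paasche price index uses current-period quantities as weights.
ΣP(2006)·Q(2006) = 3×142 + 26×152 + 5×87 = 426 + 3952 + 435 = 4813
ΣP(2005)·Q(2006) = 2×142 + 18×152 + 4×87 = 284 + 2736 + 348 = 3368
Index = 4813 / 3368 × 100 = 142.9038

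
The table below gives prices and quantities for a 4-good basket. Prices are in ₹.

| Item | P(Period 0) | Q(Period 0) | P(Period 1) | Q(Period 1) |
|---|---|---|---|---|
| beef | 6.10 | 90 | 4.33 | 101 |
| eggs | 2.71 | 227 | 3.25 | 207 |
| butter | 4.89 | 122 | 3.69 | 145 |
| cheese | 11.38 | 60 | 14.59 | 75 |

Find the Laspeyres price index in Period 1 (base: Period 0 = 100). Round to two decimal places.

100.39

Laspeyres price index uses base-period quantities as weights.
ΣP(Period 1)·Q(Period 0) = 4.33×90 + 3.25×227 + 3.69×122 + 14.59×60 = 389.7 + 737.75 + 450.18 + 875.4 = 2453.03
ΣP(Period 0)·Q(Period 0) = 6.10×90 + 2.71×227 + 4.89×122 + 11.38×60 = 549 + 615.17 + 596.58 + 682.8 = 2443.55
Index = 2453.03 / 2443.55 × 100 = 100.3880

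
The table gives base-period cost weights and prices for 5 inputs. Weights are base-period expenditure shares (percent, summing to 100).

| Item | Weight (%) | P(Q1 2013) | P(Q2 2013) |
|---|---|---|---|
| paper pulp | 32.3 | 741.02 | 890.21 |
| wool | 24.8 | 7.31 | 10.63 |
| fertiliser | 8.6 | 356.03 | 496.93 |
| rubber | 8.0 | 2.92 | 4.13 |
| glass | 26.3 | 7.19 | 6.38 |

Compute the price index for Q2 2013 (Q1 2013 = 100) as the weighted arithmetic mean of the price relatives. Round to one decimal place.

paper pulp: 32.3 × (890.21/741.02) = 32.3 × 1.201331 = 38.8030
wool: 24.8 × (10.63/7.31) = 24.8 × 1.454172 = 36.0635
fertiliser: 8.6 × (496.93/356.03) = 8.6 × 1.395753 = 12.0035
rubber: 8.0 × (4.13/2.92) = 8.0 × 1.414384 = 11.3151
glass: 26.3 × (6.38/7.19) = 26.3 × 0.887344 = 23.3371
Index = Σ wᵢ·(p₁ᵢ/p₀ᵢ) = 38.8030 + 36.0635 + 12.0035 + 11.3151 + 23.3371 = 121.5221

121.5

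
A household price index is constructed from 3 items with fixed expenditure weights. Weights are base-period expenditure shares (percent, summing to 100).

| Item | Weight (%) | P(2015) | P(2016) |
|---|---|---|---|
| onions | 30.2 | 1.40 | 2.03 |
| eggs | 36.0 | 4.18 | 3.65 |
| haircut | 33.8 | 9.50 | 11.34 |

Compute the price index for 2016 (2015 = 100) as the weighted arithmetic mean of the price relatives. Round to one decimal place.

onions: 30.2 × (2.03/1.40) = 30.2 × 1.450000 = 43.7900
eggs: 36.0 × (3.65/4.18) = 36.0 × 0.873206 = 31.4354
haircut: 33.8 × (11.34/9.50) = 33.8 × 1.193684 = 40.3465
Index = Σ wᵢ·(p₁ᵢ/p₀ᵢ) = 43.7900 + 31.4354 + 40.3465 = 115.5719

115.6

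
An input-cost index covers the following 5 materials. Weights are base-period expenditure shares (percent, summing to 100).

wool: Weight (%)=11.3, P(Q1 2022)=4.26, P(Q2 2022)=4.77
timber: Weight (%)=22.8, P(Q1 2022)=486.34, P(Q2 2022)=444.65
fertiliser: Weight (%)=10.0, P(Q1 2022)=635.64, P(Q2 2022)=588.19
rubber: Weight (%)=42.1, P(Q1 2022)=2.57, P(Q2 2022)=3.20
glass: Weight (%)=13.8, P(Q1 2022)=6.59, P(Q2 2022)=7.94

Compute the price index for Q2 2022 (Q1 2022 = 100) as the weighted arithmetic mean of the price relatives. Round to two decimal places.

111.80

wool: 11.3 × (4.77/4.26) = 11.3 × 1.119718 = 12.6528
timber: 22.8 × (444.65/486.34) = 22.8 × 0.914278 = 20.8455
fertiliser: 10.0 × (588.19/635.64) = 10.0 × 0.925351 = 9.2535
rubber: 42.1 × (3.20/2.57) = 42.1 × 1.245136 = 52.4202
glass: 13.8 × (7.94/6.59) = 13.8 × 1.204856 = 16.6270
Index = Σ wᵢ·(p₁ᵢ/p₀ᵢ) = 12.6528 + 20.8455 + 9.2535 + 52.4202 + 16.6270 = 111.7991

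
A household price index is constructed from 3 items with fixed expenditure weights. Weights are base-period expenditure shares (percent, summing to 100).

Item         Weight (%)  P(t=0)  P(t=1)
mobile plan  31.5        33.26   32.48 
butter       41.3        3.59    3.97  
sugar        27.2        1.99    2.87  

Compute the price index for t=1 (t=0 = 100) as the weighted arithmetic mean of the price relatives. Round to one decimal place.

115.7

mobile plan: 31.5 × (32.48/33.26) = 31.5 × 0.976548 = 30.7613
butter: 41.3 × (3.97/3.59) = 41.3 × 1.105850 = 45.6716
sugar: 27.2 × (2.87/1.99) = 27.2 × 1.442211 = 39.2281
Index = Σ wᵢ·(p₁ᵢ/p₀ᵢ) = 30.7613 + 45.6716 + 39.2281 = 115.6610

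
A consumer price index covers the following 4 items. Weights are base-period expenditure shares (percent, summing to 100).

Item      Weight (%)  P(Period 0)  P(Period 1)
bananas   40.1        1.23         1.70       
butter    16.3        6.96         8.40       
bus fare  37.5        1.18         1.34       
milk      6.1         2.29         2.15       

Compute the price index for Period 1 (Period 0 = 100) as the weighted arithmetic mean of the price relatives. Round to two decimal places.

bananas: 40.1 × (1.70/1.23) = 40.1 × 1.382114 = 55.4228
butter: 16.3 × (8.40/6.96) = 16.3 × 1.206897 = 19.6724
bus fare: 37.5 × (1.34/1.18) = 37.5 × 1.135593 = 42.5847
milk: 6.1 × (2.15/2.29) = 6.1 × 0.938865 = 5.7271
Index = Σ wᵢ·(p₁ᵢ/p₀ᵢ) = 55.4228 + 19.6724 + 42.5847 + 5.7271 = 123.4070

123.41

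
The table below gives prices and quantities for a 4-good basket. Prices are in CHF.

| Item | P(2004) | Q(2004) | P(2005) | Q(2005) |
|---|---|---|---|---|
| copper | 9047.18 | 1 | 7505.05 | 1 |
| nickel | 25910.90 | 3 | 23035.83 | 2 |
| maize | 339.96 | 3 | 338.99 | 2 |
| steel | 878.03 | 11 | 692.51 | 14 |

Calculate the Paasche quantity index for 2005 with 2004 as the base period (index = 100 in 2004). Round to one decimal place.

Paasche quantity index uses current-period prices as weights.
ΣP(2005)·Q(2005) = 7505.05×1 + 23035.83×2 + 338.99×2 + 692.51×14 = 7505.05 + 46071.66 + 677.98 + 9695.14 = 63949.83
ΣP(2005)·Q(2004) = 7505.05×1 + 23035.83×3 + 338.99×3 + 692.51×11 = 7505.05 + 69107.49 + 1016.97 + 7617.61 = 85247.12
Index = 63949.83 / 85247.12 × 100 = 75.0170

75.0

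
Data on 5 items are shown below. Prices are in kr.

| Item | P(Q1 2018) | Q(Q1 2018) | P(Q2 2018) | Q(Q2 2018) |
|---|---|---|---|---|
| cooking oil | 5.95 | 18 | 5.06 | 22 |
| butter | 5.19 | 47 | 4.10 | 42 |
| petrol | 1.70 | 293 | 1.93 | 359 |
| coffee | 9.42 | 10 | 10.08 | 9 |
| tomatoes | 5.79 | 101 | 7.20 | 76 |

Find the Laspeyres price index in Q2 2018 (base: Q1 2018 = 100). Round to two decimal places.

Laspeyres price index uses base-period quantities as weights.
ΣP(Q2 2018)·Q(Q1 2018) = 5.06×18 + 4.10×47 + 1.93×293 + 10.08×10 + 7.20×101 = 91.08 + 192.7 + 565.49 + 100.8 + 727.2 = 1677.27
ΣP(Q1 2018)·Q(Q1 2018) = 5.95×18 + 5.19×47 + 1.70×293 + 9.42×10 + 5.79×101 = 107.1 + 243.93 + 498.1 + 94.2 + 584.79 = 1528.12
Index = 1677.27 / 1528.12 × 100 = 109.7604

109.76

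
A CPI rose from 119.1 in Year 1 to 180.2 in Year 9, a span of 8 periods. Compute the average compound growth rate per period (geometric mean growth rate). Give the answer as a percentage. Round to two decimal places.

Growth factor = (180.2/119.1)^(1/8) = (1.513014)^(1/8) = 1.053126
Growth rate = 1.053126 − 1 = 0.053126 = 5.3126%

5.31%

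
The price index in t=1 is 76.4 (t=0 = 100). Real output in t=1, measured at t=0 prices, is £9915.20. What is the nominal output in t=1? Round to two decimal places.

Nominal = Real × (Index/100) = 9915.20 × (76.4/100)
        = 9915.20 × 0.764 = 7575.2128

7575.21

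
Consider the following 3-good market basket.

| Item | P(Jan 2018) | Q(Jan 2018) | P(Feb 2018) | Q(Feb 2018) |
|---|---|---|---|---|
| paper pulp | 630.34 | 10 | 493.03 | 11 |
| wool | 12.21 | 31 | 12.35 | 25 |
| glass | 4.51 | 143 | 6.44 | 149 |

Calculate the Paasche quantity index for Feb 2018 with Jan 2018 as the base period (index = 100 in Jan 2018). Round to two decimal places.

107.34

Paasche quantity index uses current-period prices as weights.
ΣP(Feb 2018)·Q(Feb 2018) = 493.03×11 + 12.35×25 + 6.44×149 = 5423.33 + 308.75 + 959.56 = 6691.64
ΣP(Feb 2018)·Q(Jan 2018) = 493.03×10 + 12.35×31 + 6.44×143 = 4930.3 + 382.85 + 920.92 = 6234.07
Index = 6691.64 / 6234.07 × 100 = 107.3398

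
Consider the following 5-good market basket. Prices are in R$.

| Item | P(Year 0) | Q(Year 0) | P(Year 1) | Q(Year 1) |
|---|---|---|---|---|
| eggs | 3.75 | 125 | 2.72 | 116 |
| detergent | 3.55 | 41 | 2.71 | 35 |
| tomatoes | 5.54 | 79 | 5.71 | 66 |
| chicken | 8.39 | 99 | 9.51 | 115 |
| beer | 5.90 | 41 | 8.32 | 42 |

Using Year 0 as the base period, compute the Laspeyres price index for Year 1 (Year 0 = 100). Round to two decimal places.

102.84

Laspeyres price index uses base-period quantities as weights.
ΣP(Year 1)·Q(Year 0) = 2.72×125 + 2.71×41 + 5.71×79 + 9.51×99 + 8.32×41 = 340 + 111.11 + 451.09 + 941.49 + 341.12 = 2184.81
ΣP(Year 0)·Q(Year 0) = 3.75×125 + 3.55×41 + 5.54×79 + 8.39×99 + 5.90×41 = 468.75 + 145.55 + 437.66 + 830.61 + 241.9 = 2124.47
Index = 2184.81 / 2124.47 × 100 = 102.8402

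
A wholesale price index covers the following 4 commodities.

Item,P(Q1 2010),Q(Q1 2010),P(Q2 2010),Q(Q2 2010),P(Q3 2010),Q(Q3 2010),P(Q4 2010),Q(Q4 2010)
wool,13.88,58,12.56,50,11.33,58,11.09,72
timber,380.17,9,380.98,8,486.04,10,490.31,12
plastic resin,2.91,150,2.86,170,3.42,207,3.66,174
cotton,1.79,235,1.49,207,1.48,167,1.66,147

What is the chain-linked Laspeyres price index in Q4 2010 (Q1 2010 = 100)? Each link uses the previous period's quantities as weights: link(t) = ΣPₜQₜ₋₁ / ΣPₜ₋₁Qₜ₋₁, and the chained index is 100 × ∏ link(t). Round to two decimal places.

117.99

Link Q1 2010→Q2 2010:
ΣP(Q2 2010)Q(Q1 2010) = 12.56×58 + 380.98×9 + 2.86×150 + 1.49×235 = 728.48 + 3428.82 + 429 + 350.15 = 4936.45
ΣP(Q1 2010)Q(Q1 2010) = 13.88×58 + 380.17×9 + 2.91×150 + 1.79×235 = 805.04 + 3421.53 + 436.5 + 420.65 = 5083.72
link = 4936.45/5083.72 = 0.971031
Link Q2 2010→Q3 2010:
ΣP(Q3 2010)Q(Q2 2010) = 11.33×50 + 486.04×8 + 3.42×170 + 1.48×207 = 566.5 + 3888.32 + 581.4 + 306.36 = 5342.58
ΣP(Q2 2010)Q(Q2 2010) = 12.56×50 + 380.98×8 + 2.86×170 + 1.49×207 = 628 + 3047.84 + 486.2 + 308.43 = 4470.47
link = 5342.58/4470.47 = 1.195082
Link Q3 2010→Q4 2010:
ΣP(Q4 2010)Q(Q3 2010) = 11.09×58 + 490.31×10 + 3.66×207 + 1.66×167 = 643.22 + 4903.1 + 757.62 + 277.22 = 6581.16
ΣP(Q3 2010)Q(Q3 2010) = 11.33×58 + 486.04×10 + 3.42×207 + 1.48×167 = 657.14 + 4860.4 + 707.94 + 247.16 = 6472.64
link = 6581.16/6472.64 = 1.016766
Chained index = 100 × 0.971031 × 1.195082 × 1.016766 = 117.9918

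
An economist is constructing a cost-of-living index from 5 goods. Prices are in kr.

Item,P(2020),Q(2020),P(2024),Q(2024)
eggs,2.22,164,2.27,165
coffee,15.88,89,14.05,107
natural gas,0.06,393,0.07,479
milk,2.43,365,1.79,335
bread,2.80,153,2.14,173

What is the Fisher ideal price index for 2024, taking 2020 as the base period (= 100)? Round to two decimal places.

84.68

Laspeyres component (base-period weights):
ΣP(2024)Q(2020) = 2.27×164 + 14.05×89 + 0.07×393 + 1.79×365 + 2.14×153 = 372.28 + 1250.45 + 27.51 + 653.35 + 327.42 = 2631.01
ΣP(2020)Q(2020) = 2.22×164 + 15.88×89 + 0.06×393 + 2.43×365 + 2.80×153 = 364.08 + 1413.32 + 23.58 + 886.95 + 428.4 = 3116.33
L = 2631.01 / 3116.33 × 100 = 84.4266
Paasche component (current-period weights):
ΣP(2024)Q(2024) = 2.27×165 + 14.05×107 + 0.07×479 + 1.79×335 + 2.14×173 = 374.55 + 1503.35 + 33.53 + 599.65 + 370.22 = 2881.3
ΣP(2020)Q(2024) = 2.22×165 + 15.88×107 + 0.06×479 + 2.43×335 + 2.80×173 = 366.3 + 1699.16 + 28.74 + 814.05 + 484.4 = 3392.65
P = 2881.3 / 3392.65 × 100 = 84.9277
Fisher = √(L × P) = √(84.4266 × 84.9277) = 84.6768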